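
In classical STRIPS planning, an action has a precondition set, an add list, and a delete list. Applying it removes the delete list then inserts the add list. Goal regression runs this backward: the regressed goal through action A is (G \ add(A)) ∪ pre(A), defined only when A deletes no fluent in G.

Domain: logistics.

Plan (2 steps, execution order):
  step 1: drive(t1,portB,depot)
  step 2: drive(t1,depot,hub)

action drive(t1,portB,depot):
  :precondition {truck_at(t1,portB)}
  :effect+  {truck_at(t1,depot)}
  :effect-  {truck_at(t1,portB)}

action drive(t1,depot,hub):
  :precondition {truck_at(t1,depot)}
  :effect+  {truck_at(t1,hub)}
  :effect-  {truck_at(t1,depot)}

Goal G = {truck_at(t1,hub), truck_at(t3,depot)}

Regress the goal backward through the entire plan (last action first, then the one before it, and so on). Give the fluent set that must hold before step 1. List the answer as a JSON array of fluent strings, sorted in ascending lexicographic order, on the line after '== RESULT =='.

Work backward from the goal:
  through step 2 (drive(t1,depot,hub)): drop {truck_at(t1,hub)}, keep {truck_at(t3,depot)}, require {truck_at(t1,depot)}
    → {truck_at(t1,depot), truck_at(t3,depot)}
  through step 1 (drive(t1,portB,depot)): drop {truck_at(t1,depot)}, keep {truck_at(t3,depot)}, require {truck_at(t1,portB)}
    → {truck_at(t1,portB), truck_at(t3,depot)}

== RESULT ==
["truck_at(t1,portB)", "truck_at(t3,depot)"]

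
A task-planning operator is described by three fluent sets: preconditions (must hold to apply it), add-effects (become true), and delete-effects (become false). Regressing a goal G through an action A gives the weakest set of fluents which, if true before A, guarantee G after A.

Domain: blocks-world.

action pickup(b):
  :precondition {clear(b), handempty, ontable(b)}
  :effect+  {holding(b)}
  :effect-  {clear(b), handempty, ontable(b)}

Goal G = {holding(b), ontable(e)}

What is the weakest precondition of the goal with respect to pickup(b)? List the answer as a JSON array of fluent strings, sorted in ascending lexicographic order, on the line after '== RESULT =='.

Compute (G \ add) ∪ pre:
  G ∩ del = {}  (empty — regression defined)
  G \ add = {holding(b), ontable(e)} \ {holding(b)} = {ontable(e)}
  ∪ pre   = {ontable(e)} ∪ {clear(b), handempty, ontable(b)}
          = {clear(b), handempty, ontable(b), ontable(e)}

== RESULT ==
["clear(b)", "handempty", "ontable(b)", "ontable(e)"]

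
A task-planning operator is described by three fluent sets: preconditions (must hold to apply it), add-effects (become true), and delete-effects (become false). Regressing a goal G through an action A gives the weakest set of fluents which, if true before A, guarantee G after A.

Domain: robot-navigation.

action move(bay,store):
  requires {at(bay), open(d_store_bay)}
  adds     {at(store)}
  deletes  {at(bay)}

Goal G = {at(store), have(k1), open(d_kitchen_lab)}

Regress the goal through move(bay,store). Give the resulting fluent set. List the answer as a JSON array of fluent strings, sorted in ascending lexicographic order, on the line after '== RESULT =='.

Compute (G \ add) ∪ pre:
  G ∩ del = {}  (empty — regression defined)
  G \ add = {at(store), have(k1), open(d_kitchen_lab)} \ {at(store)} = {have(k1), open(d_kitchen_lab)}
  ∪ pre   = {have(k1), open(d_kitchen_lab)} ∪ {at(bay), open(d_store_bay)}
          = {at(bay), have(k1), open(d_kitchen_lab), open(d_store_bay)}

== RESULT ==
["at(bay)", "have(k1)", "open(d_kitchen_lab)", "open(d_store_bay)"]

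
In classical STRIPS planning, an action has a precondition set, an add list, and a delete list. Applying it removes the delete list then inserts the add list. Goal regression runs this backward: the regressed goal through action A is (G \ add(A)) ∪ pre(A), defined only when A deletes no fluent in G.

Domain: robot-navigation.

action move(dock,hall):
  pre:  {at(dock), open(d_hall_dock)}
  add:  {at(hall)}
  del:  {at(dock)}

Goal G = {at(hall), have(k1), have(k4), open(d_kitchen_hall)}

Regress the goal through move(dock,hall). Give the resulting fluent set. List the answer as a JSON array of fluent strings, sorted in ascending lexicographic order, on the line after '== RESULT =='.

Compute (G \ add) ∪ pre:
  G ∩ del = {}  (empty — regression defined)
  G \ add = {at(hall), have(k1), have(k4), open(d_kitchen_hall)} \ {at(hall)} = {have(k1), have(k4), open(d_kitchen_hall)}
  ∪ pre   = {have(k1), have(k4), open(d_kitchen_hall)} ∪ {at(dock), open(d_hall_dock)}
          = {at(dock), have(k1), have(k4), open(d_hall_dock), open(d_kitchen_hall)}

== RESULT ==
["at(dock)", "have(k1)", "have(k4)", "open(d_hall_dock)", "open(d_kitchen_hall)"]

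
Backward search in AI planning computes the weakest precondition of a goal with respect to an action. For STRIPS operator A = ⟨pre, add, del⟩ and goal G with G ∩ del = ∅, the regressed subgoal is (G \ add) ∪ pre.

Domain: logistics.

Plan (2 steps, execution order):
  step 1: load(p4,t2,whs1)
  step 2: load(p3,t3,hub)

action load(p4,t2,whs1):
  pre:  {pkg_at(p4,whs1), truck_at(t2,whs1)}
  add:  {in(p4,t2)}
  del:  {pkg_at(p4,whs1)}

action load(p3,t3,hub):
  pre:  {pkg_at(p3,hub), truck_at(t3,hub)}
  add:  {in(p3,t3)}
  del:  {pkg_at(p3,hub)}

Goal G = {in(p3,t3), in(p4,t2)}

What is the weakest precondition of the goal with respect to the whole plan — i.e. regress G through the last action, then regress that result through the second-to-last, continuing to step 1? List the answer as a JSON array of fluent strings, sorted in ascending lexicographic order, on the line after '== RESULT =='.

Regress step by step:
  through step 2 (load(p3,t3,hub)): drop {in(p3,t3)}, keep {in(p4,t2)}, require {pkg_at(p3,hub), truck_at(t3,hub)}
    → {in(p4,t2), pkg_at(p3,hub), truck_at(t3,hub)}
  through step 1 (load(p4,t2,whs1)): drop {in(p4,t2)}, keep {pkg_at(p3,hub), truck_at(t3,hub)}, require {pkg_at(p4,whs1), truck_at(t2,whs1)}
    → {pkg_at(p3,hub), pkg_at(p4,whs1), truck_at(t2,whs1), truck_at(t3,hub)}

== RESULT ==
["pkg_at(p3,hub)", "pkg_at(p4,whs1)", "truck_at(t2,whs1)", "truck_at(t3,hub)"]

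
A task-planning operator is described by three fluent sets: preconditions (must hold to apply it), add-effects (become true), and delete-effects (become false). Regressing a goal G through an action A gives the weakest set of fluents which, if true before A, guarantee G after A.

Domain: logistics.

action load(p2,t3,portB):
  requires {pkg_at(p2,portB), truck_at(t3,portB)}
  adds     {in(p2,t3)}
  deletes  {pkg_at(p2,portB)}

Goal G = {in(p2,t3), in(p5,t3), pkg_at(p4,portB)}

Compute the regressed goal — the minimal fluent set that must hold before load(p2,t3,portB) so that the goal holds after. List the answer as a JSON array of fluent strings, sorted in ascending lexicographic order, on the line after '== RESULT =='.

Regress:
  G ∩ del = {}  (empty — regression defined)
  G \ add = {in(p2,t3), in(p5,t3), pkg_at(p4,portB)} \ {in(p2,t3)} = {in(p5,t3), pkg_at(p4,portB)}
  ∪ pre   = {in(p5,t3), pkg_at(p4,portB)} ∪ {pkg_at(p2,portB), truck_at(t3,portB)}
          = {in(p5,t3), pkg_at(p2,portB), pkg_at(p4,portB), truck_at(t3,portB)}

== RESULT ==
["in(p5,t3)", "pkg_at(p2,portB)", "pkg_at(p4,portB)", "truck_at(t3,portB)"]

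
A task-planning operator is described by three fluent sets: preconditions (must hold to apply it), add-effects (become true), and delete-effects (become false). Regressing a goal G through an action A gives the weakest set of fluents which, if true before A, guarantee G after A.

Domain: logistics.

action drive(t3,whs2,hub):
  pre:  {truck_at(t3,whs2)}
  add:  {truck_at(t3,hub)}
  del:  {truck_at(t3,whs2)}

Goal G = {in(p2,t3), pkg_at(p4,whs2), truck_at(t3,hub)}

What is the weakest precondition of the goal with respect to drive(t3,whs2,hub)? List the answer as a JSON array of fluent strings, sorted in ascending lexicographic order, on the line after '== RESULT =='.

Regress:
  G ∩ del = {}  (empty — regression defined)
  G \ add = {in(p2,t3), pkg_at(p4,whs2), truck_at(t3,hub)} \ {truck_at(t3,hub)} = {in(p2,t3), pkg_at(p4,whs2)}
  ∪ pre   = {in(p2,t3), pkg_at(p4,whs2)} ∪ {truck_at(t3,whs2)}
          = {in(p2,t3), pkg_at(p4,whs2), truck_at(t3,whs2)}

== RESULT ==
["in(p2,t3)", "pkg_at(p4,whs2)", "truck_at(t3,whs2)"]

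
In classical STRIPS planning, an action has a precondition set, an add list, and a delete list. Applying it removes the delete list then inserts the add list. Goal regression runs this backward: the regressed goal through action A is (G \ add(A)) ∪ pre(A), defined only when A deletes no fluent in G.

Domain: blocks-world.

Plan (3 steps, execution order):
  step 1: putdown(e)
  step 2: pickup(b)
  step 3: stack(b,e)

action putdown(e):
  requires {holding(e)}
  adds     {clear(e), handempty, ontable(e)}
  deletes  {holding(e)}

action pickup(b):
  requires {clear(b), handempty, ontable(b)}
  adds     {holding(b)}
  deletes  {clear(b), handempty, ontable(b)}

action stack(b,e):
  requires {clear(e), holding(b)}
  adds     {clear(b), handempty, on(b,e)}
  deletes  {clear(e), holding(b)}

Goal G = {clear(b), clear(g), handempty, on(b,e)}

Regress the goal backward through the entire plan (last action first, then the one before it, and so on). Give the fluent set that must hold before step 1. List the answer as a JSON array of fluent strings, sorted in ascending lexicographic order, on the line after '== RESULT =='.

Work backward from the goal:
  through step 3 (stack(b,e)): drop {clear(b), handempty, on(b,e)}, keep {clear(g)}, require {clear(e), holding(b)}
    → {clear(e), clear(g), holding(b)}
  through step 2 (pickup(b)): drop {holding(b)}, keep {clear(e), clear(g)}, require {clear(b), handempty, ontable(b)}
    → {clear(b), clear(e), clear(g), handempty, ontable(b)}
  through step 1 (putdown(e)): drop {clear(e), handempty}, keep {clear(b), clear(g), ontable(b)}, require {holding(e)}
    → {clear(b), clear(g), holding(e), ontable(b)}

== RESULT ==
["clear(b)", "clear(g)", "holding(e)", "ontable(b)"]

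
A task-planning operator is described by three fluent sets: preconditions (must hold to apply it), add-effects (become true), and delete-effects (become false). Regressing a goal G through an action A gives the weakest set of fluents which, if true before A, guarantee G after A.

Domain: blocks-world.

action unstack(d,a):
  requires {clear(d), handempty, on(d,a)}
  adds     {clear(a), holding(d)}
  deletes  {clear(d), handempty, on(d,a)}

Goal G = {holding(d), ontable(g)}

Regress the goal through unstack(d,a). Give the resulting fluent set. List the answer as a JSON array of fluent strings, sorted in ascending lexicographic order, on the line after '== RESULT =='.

Compute (G \ add) ∪ pre:
  G ∩ del = {}  (empty — regression defined)
  G \ add = {holding(d), ontable(g)} \ {clear(a), holding(d)} = {ontable(g)}
  ∪ pre   = {ontable(g)} ∪ {clear(d), handempty, on(d,a)}
          = {clear(d), handempty, on(d,a), ontable(g)}

== RESULT ==
["clear(d)", "handempty", "on(d,a)", "ontable(g)"]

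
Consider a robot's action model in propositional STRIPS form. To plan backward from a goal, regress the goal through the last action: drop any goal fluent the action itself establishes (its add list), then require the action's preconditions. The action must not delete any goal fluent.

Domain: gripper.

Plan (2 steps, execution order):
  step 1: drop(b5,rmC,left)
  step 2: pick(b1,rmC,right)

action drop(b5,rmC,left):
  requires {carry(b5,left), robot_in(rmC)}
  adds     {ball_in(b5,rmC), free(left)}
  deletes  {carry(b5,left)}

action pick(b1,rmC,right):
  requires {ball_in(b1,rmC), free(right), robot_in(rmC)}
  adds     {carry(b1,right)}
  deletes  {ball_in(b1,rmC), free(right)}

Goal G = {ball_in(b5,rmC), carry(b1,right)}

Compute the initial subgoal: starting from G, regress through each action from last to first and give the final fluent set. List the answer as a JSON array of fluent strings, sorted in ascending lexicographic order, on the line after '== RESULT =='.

Work backward from the goal:
  through step 2 (pick(b1,rmC,right)): drop {carry(b1,right)}, keep {ball_in(b5,rmC)}, require {ball_in(b1,rmC), free(right), robot_in(rmC)}
    → {ball_in(b1,rmC), ball_in(b5,rmC), free(right), robot_in(rmC)}
  through step 1 (drop(b5,rmC,left)): drop {ball_in(b5,rmC)}, keep {ball_in(b1,rmC), free(right), robot_in(rmC)}, require {carry(b5,left), robot_in(rmC)}
    → {ball_in(b1,rmC), carry(b5,left), free(right), robot_in(rmC)}

== RESULT ==
["ball_in(b1,rmC)", "carry(b5,left)", "free(right)", "robot_in(rmC)"]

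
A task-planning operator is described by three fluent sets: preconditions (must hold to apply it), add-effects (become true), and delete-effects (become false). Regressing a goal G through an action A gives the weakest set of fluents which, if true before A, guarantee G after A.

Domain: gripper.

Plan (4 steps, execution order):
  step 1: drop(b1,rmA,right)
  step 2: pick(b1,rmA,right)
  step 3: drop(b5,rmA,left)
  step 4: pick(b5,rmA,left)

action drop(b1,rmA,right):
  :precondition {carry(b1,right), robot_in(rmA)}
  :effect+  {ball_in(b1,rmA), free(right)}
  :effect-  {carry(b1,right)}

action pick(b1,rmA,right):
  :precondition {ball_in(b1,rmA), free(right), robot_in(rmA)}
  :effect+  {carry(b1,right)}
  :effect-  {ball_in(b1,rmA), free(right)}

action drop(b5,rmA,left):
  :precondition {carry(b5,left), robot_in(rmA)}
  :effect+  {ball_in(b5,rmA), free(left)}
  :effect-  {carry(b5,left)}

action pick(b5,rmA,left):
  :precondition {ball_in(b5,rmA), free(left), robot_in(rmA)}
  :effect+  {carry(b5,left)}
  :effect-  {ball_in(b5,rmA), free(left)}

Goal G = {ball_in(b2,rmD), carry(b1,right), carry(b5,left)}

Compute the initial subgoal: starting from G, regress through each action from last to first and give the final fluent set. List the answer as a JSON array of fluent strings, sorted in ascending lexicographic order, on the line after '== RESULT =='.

Work backward from the goal:
  through step 4 (pick(b5,rmA,left)): drop {carry(b5,left)}, keep {ball_in(b2,rmD), carry(b1,right)}, require {ball_in(b5,rmA), free(left), robot_in(rmA)}
    → {ball_in(b2,rmD), ball_in(b5,rmA), carry(b1,right), free(left), robot_in(rmA)}
  through step 3 (drop(b5,rmA,left)): drop {ball_in(b5,rmA), free(left)}, keep {ball_in(b2,rmD), carry(b1,right), robot_in(rmA)}, require {carry(b5,left), robot_in(rmA)}
    → {ball_in(b2,rmD), carry(b1,right), carry(b5,left), robot_in(rmA)}
  through step 2 (pick(b1,rmA,right)): drop {carry(b1,right)}, keep {ball_in(b2,rmD), carry(b5,left), robot_in(rmA)}, require {ball_in(b1,rmA), free(right), robot_in(rmA)}
    → {ball_in(b1,rmA), ball_in(b2,rmD), carry(b5,left), free(right), robot_in(rmA)}
  through step 1 (drop(b1,rmA,right)): drop {ball_in(b1,rmA), free(right)}, keep {ball_in(b2,rmD), carry(b5,left), robot_in(rmA)}, require {carry(b1,right), robot_in(rmA)}
    → {ball_in(b2,rmD), carry(b1,right), carry(b5,left), robot_in(rmA)}

== RESULT ==
["ball_in(b2,rmD)", "carry(b1,right)", "carry(b5,left)", "robot_in(rmA)"]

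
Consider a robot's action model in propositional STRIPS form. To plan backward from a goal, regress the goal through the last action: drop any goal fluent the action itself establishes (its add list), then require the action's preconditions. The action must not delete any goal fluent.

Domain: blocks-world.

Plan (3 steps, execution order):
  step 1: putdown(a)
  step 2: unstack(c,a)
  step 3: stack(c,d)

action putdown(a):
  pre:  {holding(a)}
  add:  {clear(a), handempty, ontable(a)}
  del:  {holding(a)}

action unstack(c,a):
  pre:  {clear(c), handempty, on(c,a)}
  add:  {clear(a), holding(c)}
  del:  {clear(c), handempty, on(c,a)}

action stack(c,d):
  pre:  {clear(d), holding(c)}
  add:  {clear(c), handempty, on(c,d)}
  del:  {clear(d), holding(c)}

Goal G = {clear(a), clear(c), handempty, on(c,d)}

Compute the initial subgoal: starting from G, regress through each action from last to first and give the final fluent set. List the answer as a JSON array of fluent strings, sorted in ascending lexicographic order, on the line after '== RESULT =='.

Work backward from the goal:
  through step 3 (stack(c,d)): drop {clear(c), handempty, on(c,d)}, keep {clear(a)}, require {clear(d), holding(c)}
    → {clear(a), clear(d), holding(c)}
  through step 2 (unstack(c,a)): drop {clear(a), holding(c)}, keep {clear(d)}, require {clear(c), handempty, on(c,a)}
    → {clear(c), clear(d), handempty, on(c,a)}
  through step 1 (putdown(a)): drop {handempty}, keep {clear(c), clear(d), on(c,a)}, require {holding(a)}
    → {clear(c), clear(d), holding(a), on(c,a)}

== RESULT ==
["clear(c)", "clear(d)", "holding(a)", "on(c,a)"]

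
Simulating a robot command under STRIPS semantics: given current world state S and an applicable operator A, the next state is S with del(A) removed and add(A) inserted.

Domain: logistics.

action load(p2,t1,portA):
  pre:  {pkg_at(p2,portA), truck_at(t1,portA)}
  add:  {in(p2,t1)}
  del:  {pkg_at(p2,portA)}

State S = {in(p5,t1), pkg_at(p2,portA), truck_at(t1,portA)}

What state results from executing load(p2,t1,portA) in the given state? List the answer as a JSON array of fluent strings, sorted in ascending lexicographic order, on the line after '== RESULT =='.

Compute (S \ del) ∪ add:
  pre ⊆ S: {pkg_at(p2,portA), truck_at(t1,portA)} ⊆ S  — applicable
  S \ del = {in(p5,t1), truck_at(t1,portA)}
  ∪ add   = {in(p2,t1), in(p5,t1), truck_at(t1,portA)}

== RESULT ==
["in(p2,t1)", "in(p5,t1)", "truck_at(t1,portA)"]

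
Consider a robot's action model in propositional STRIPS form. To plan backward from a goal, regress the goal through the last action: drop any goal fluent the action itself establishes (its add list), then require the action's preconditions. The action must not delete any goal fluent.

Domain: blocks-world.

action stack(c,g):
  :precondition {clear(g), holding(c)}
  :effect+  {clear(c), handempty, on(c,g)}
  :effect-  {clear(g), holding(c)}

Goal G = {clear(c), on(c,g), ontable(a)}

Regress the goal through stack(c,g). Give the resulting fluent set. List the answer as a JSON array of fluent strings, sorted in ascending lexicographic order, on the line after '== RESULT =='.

Compute (G \ add) ∪ pre:
  G ∩ del = {}  (empty — regression defined)
  G \ add = {clear(c), on(c,g), ontable(a)} \ {clear(c), handempty, on(c,g)} = {ontable(a)}
  ∪ pre   = {ontable(a)} ∪ {clear(g), holding(c)}
          = {clear(g), holding(c), ontable(a)}

== RESULT ==
["clear(g)", "holding(c)", "ontable(a)"]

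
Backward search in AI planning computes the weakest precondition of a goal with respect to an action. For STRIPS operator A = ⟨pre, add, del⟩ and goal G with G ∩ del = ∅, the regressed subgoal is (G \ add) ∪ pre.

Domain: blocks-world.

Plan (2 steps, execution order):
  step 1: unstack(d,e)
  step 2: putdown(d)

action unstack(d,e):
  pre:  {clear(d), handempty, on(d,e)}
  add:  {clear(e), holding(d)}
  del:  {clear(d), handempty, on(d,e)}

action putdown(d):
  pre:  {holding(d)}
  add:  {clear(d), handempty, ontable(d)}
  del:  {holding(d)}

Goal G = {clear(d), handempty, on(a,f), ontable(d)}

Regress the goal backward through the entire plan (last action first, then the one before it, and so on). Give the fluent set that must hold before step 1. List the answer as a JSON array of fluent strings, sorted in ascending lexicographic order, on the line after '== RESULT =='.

Regress step by step:
  through step 2 (putdown(d)): drop {clear(d), handempty, ontable(d)}, keep {on(a,f)}, require {holding(d)}
    → {holding(d), on(a,f)}
  through step 1 (unstack(d,e)): drop {holding(d)}, keep {on(a,f)}, require {clear(d), handempty, on(d,e)}
    → {clear(d), handempty, on(a,f), on(d,e)}

== RESULT ==
["clear(d)", "handempty", "on(a,f)", "on(d,e)"]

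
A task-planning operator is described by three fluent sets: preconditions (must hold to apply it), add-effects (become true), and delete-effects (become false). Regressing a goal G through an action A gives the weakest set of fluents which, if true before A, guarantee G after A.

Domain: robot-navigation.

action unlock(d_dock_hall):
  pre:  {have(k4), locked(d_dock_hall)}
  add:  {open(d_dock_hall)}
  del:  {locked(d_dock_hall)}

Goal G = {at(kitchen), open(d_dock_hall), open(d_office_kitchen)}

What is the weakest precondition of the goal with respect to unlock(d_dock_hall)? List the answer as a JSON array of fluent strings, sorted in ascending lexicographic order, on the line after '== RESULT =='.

Regress:
  G ∩ del = {}  (empty — regression defined)
  G \ add = {at(kitchen), open(d_dock_hall), open(d_office_kitchen)} \ {open(d_dock_hall)} = {at(kitchen), open(d_office_kitchen)}
  ∪ pre   = {at(kitchen), open(d_office_kitchen)} ∪ {have(k4), locked(d_dock_hall)}
          = {at(kitchen), have(k4), locked(d_dock_hall), open(d_office_kitchen)}

== RESULT ==
["at(kitchen)", "have(k4)", "locked(d_dock_hall)", "open(d_office_kitchen)"]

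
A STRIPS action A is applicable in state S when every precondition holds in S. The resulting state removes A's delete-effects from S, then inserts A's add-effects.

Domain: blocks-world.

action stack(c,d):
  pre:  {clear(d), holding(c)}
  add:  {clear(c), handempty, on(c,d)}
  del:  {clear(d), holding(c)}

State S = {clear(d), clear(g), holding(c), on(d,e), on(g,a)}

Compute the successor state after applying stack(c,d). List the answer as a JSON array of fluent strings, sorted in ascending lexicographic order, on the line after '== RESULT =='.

Compute (S \ del) ∪ add:
  pre ⊆ S: {clear(d), holding(c)} ⊆ S  — applicable
  S \ del = {clear(g), on(d,e), on(g,a)}
  ∪ add   = {clear(c), clear(g), handempty, on(c,d), on(d,e), on(g,a)}

== RESULT ==
["clear(c)", "clear(g)", "handempty", "on(c,d)", "on(d,e)", "on(g,a)"]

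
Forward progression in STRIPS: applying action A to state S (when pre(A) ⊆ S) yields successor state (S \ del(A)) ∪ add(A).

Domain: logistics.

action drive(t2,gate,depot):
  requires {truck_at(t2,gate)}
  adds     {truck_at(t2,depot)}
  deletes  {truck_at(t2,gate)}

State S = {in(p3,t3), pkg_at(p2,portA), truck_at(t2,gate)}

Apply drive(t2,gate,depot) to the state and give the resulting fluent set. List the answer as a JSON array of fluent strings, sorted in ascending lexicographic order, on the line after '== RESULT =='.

Compute (S \ del) ∪ add:
  pre ⊆ S: {truck_at(t2,gate)} ⊆ S  — applicable
  S \ del = {in(p3,t3), pkg_at(p2,portA)}
  ∪ add   = {in(p3,t3), pkg_at(p2,portA), truck_at(t2,depot)}

== RESULT ==
["in(p3,t3)", "pkg_at(p2,portA)", "truck_at(t2,depot)"]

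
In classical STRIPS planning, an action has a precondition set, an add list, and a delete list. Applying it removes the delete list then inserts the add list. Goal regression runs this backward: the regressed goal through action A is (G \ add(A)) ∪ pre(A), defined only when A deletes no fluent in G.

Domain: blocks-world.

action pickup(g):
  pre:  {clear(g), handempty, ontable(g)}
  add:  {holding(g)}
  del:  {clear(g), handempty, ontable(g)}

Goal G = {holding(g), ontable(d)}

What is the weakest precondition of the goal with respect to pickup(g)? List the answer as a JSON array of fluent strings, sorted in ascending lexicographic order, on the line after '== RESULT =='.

Compute (G \ add) ∪ pre:
  G ∩ del = {}  (empty — regression defined)
  G \ add = {holding(g), ontable(d)} \ {holding(g)} = {ontable(d)}
  ∪ pre   = {ontable(d)} ∪ {clear(g), handempty, ontable(g)}
          = {clear(g), handempty, ontable(d), ontable(g)}

== RESULT ==
["clear(g)", "handempty", "ontable(d)", "ontable(g)"]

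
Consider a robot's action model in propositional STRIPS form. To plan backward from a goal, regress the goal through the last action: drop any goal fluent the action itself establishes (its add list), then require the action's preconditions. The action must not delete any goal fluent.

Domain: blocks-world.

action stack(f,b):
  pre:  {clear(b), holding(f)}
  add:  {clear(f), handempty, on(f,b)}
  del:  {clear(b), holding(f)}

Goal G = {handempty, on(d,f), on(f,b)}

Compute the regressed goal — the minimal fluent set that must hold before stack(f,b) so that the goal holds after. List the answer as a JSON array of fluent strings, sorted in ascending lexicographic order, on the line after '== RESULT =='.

Compute (G \ add) ∪ pre:
  G ∩ del = {}  (empty — regression defined)
  G \ add = {handempty, on(d,f), on(f,b)} \ {clear(f), handempty, on(f,b)} = {on(d,f)}
  ∪ pre   = {on(d,f)} ∪ {clear(b), holding(f)}
          = {clear(b), holding(f), on(d,f)}

== RESULT ==
["clear(b)", "holding(f)", "on(d,f)"]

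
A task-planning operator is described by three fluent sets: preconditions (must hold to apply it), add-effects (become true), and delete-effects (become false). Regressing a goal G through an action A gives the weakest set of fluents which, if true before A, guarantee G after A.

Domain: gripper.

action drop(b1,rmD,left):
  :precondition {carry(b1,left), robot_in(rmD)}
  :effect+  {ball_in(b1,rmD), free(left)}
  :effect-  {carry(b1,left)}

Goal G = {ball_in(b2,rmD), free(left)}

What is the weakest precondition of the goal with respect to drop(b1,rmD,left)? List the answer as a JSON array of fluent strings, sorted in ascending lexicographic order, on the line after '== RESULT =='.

Regress:
  G ∩ del = {}  (empty — regression defined)
  G \ add = {ball_in(b2,rmD), free(left)} \ {ball_in(b1,rmD), free(left)} = {ball_in(b2,rmD)}
  ∪ pre   = {ball_in(b2,rmD)} ∪ {carry(b1,left), robot_in(rmD)}
          = {ball_in(b2,rmD), carry(b1,left), robot_in(rmD)}

== RESULT ==
["ball_in(b2,rmD)", "carry(b1,left)", "robot_in(rmD)"]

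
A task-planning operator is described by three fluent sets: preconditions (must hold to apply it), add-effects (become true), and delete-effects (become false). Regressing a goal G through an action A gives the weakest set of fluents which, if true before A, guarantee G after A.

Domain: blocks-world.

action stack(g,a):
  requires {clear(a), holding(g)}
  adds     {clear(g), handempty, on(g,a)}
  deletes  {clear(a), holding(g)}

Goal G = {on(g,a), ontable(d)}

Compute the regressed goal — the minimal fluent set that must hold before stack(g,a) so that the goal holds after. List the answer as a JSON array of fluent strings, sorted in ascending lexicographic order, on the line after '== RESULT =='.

Regress:
  G ∩ del = {}  (empty — regression defined)
  G \ add = {on(g,a), ontable(d)} \ {clear(g), handempty, on(g,a)} = {ontable(d)}
  ∪ pre   = {ontable(d)} ∪ {clear(a), holding(g)}
          = {clear(a), holding(g), ontable(d)}

== RESULT ==
["clear(a)", "holding(g)", "ontable(d)"]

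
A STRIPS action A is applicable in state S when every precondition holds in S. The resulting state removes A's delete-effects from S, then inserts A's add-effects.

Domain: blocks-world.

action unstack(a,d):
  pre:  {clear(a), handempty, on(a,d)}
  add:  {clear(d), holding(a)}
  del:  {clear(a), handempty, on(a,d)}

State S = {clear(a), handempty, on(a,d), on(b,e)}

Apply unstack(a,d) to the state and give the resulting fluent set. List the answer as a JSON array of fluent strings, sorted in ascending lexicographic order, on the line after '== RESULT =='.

Compute (S \ del) ∪ add:
  pre ⊆ S: {clear(a), handempty, on(a,d)} ⊆ S  — applicable
  S \ del = {on(b,e)}
  ∪ add   = {clear(d), holding(a), on(b,e)}

== RESULT ==
["clear(d)", "holding(a)", "on(b,e)"]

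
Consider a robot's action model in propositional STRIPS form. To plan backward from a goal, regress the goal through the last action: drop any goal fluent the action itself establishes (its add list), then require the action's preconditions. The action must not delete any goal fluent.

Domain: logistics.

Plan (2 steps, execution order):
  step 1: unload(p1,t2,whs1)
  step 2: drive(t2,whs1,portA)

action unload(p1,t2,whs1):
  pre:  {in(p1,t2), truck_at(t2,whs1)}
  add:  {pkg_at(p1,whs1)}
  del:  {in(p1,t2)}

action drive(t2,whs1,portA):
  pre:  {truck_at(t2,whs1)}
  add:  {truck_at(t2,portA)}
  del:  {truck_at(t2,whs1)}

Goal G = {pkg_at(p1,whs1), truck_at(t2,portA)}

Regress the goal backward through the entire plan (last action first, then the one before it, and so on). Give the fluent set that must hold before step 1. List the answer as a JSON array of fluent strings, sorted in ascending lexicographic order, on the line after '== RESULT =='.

Work backward from the goal:
  through step 2 (drive(t2,whs1,portA)): drop {truck_at(t2,portA)}, keep {pkg_at(p1,whs1)}, require {truck_at(t2,whs1)}
    → {pkg_at(p1,whs1), truck_at(t2,whs1)}
  through step 1 (unload(p1,t2,whs1)): drop {pkg_at(p1,whs1)}, keep {truck_at(t2,whs1)}, require {in(p1,t2), truck_at(t2,whs1)}
    → {in(p1,t2), truck_at(t2,whs1)}

== RESULT ==
["in(p1,t2)", "truck_at(t2,whs1)"]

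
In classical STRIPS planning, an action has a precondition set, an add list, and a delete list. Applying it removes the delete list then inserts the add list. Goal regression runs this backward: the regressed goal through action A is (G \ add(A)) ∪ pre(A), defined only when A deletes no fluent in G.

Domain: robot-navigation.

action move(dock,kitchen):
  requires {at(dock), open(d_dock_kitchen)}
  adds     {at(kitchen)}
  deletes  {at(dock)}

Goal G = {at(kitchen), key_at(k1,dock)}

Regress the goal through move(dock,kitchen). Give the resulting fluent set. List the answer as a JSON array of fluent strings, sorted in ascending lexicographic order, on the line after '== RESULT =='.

Regress:
  G ∩ del = {}  (empty — regression defined)
  G \ add = {at(kitchen), key_at(k1,dock)} \ {at(kitchen)} = {key_at(k1,dock)}
  ∪ pre   = {key_at(k1,dock)} ∪ {at(dock), open(d_dock_kitchen)}
          = {at(dock), key_at(k1,dock), open(d_dock_kitchen)}

== RESULT ==
["at(dock)", "key_at(k1,dock)", "open(d_dock_kitchen)"]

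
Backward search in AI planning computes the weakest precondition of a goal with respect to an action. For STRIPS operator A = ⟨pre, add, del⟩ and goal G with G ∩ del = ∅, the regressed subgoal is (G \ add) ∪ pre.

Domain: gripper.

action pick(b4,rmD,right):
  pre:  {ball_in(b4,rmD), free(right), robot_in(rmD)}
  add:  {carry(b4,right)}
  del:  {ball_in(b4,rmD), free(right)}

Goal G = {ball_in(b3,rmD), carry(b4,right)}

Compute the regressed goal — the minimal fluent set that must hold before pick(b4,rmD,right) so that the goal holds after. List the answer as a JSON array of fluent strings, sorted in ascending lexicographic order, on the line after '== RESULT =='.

Regress:
  G ∩ del = {}  (empty — regression defined)
  G \ add = {ball_in(b3,rmD), carry(b4,right)} \ {carry(b4,right)} = {ball_in(b3,rmD)}
  ∪ pre   = {ball_in(b3,rmD)} ∪ {ball_in(b4,rmD), free(right), robot_in(rmD)}
          = {ball_in(b3,rmD), ball_in(b4,rmD), free(right), robot_in(rmD)}

== RESULT ==
["ball_in(b3,rmD)", "ball_in(b4,rmD)", "free(right)", "robot_in(rmD)"]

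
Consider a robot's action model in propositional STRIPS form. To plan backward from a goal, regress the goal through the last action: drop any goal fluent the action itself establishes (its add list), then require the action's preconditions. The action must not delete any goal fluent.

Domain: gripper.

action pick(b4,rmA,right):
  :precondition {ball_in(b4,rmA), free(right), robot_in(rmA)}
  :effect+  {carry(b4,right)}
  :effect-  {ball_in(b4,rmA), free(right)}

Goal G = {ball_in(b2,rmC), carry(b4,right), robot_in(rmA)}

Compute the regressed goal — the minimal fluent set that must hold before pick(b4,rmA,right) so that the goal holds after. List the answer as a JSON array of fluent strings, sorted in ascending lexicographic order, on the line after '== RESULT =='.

Regress:
  G ∩ del = {}  (empty — regression defined)
  G \ add = {ball_in(b2,rmC), carry(b4,right), robot_in(rmA)} \ {carry(b4,right)} = {ball_in(b2,rmC), robot_in(rmA)}
  ∪ pre   = {ball_in(b2,rmC), robot_in(rmA)} ∪ {ball_in(b4,rmA), free(right), robot_in(rmA)}
          = {ball_in(b2,rmC), ball_in(b4,rmA), free(right), robot_in(rmA)}

== RESULT ==
["ball_in(b2,rmC)", "ball_in(b4,rmA)", "free(right)", "robot_in(rmA)"]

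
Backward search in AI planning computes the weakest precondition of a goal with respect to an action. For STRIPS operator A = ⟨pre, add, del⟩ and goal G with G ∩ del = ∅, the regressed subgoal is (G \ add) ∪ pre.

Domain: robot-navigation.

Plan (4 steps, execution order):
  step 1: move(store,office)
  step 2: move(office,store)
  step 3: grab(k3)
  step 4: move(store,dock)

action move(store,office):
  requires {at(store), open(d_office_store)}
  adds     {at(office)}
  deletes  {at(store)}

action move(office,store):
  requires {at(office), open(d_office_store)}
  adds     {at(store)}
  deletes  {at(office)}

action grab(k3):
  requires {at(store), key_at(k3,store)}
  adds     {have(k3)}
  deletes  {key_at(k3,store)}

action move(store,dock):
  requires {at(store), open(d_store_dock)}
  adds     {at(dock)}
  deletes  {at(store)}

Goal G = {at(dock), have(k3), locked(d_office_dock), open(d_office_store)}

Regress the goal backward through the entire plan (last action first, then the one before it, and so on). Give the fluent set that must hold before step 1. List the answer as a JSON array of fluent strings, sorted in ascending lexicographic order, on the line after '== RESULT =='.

Regress step by step:
  through step 4 (move(store,dock)): drop {at(dock)}, keep {have(k3), locked(d_office_dock), open(d_office_store)}, require {at(store), open(d_store_dock)}
    → {at(store), have(k3), locked(d_office_dock), open(d_office_store), open(d_store_dock)}
  through step 3 (grab(k3)): drop {have(k3)}, keep {at(store), locked(d_office_dock), open(d_office_store), open(d_store_dock)}, require {at(store), key_at(k3,store)}
    → {at(store), key_at(k3,store), locked(d_office_dock), open(d_office_store), open(d_store_dock)}
  through step 2 (move(office,store)): drop {at(store)}, keep {key_at(k3,store), locked(d_office_dock), open(d_office_store), open(d_store_dock)}, require {at(office), open(d_office_store)}
    → {at(office), key_at(k3,store), locked(d_office_dock), open(d_office_store), open(d_store_dock)}
  through step 1 (move(store,office)): drop {at(office)}, keep {key_at(k3,store), locked(d_office_dock), open(d_office_store), open(d_store_dock)}, require {at(store), open(d_office_store)}
    → {at(store), key_at(k3,store), locked(d_office_dock), open(d_office_store), open(d_store_dock)}

== RESULT ==
["at(store)", "key_at(k3,store)", "locked(d_office_dock)", "open(d_office_store)", "open(d_store_dock)"]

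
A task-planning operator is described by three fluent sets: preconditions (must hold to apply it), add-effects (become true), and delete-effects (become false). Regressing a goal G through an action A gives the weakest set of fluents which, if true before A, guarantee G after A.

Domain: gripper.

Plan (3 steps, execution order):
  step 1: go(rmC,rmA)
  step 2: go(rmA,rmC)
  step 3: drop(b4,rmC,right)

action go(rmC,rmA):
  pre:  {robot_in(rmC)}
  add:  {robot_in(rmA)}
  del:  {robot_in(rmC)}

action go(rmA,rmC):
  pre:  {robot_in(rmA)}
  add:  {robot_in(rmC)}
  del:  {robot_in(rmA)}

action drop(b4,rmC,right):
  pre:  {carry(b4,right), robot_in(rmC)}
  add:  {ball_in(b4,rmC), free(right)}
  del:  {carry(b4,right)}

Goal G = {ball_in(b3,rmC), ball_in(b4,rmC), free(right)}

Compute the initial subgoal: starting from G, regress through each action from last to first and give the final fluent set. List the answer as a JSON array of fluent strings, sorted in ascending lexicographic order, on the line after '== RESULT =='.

Regress step by step:
  through step 3 (drop(b4,rmC,right)): drop {ball_in(b4,rmC), free(right)}, keep {ball_in(b3,rmC)}, require {carry(b4,right), robot_in(rmC)}
    → {ball_in(b3,rmC), carry(b4,right), robot_in(rmC)}
  through step 2 (go(rmA,rmC)): drop {robot_in(rmC)}, keep {ball_in(b3,rmC), carry(b4,right)}, require {robot_in(rmA)}
    → {ball_in(b3,rmC), carry(b4,right), robot_in(rmA)}
  through step 1 (go(rmC,rmA)): drop {robot_in(rmA)}, keep {ball_in(b3,rmC), carry(b4,right)}, require {robot_in(rmC)}
    → {ball_in(b3,rmC), carry(b4,right), robot_in(rmC)}

== RESULT ==
["ball_in(b3,rmC)", "carry(b4,right)", "robot_in(rmC)"]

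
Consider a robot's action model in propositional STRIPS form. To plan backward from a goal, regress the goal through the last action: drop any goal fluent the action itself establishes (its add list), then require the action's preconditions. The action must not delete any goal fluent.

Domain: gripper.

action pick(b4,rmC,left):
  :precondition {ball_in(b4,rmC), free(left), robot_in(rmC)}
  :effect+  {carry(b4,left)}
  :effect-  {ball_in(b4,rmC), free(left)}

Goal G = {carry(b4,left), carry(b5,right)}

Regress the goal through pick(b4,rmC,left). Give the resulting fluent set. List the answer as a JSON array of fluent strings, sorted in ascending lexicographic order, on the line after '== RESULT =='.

Regress:
  G ∩ del = {}  (empty — regression defined)
  G \ add = {carry(b4,left), carry(b5,right)} \ {carry(b4,left)} = {carry(b5,right)}
  ∪ pre   = {carry(b5,right)} ∪ {ball_in(b4,rmC), free(left), robot_in(rmC)}
          = {ball_in(b4,rmC), carry(b5,right), free(left), robot_in(rmC)}

== RESULT ==
["ball_in(b4,rmC)", "carry(b5,right)", "free(left)", "robot_in(rmC)"]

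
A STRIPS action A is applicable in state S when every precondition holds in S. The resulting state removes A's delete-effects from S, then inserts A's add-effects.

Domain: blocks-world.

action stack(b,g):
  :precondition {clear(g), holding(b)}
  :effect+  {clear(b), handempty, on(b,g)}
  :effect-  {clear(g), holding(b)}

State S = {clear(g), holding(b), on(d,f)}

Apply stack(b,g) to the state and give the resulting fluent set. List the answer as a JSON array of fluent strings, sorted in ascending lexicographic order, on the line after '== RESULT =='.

Compute (S \ del) ∪ add:
  pre ⊆ S: {clear(g), holding(b)} ⊆ S  — applicable
  S \ del = {on(d,f)}
  ∪ add   = {clear(b), handempty, on(b,g), on(d,f)}

== RESULT ==
["clear(b)", "handempty", "on(b,g)", "on(d,f)"]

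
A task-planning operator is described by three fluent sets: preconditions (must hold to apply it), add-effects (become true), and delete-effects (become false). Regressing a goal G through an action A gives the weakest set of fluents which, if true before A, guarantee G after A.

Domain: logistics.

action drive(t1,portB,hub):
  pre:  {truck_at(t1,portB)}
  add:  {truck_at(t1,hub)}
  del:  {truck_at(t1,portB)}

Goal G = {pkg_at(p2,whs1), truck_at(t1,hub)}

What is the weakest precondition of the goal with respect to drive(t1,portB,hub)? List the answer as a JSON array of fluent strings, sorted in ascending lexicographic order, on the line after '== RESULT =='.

Compute (G \ add) ∪ pre:
  G ∩ del = {}  (empty — regression defined)
  G \ add = {pkg_at(p2,whs1), truck_at(t1,hub)} \ {truck_at(t1,hub)} = {pkg_at(p2,whs1)}
  ∪ pre   = {pkg_at(p2,whs1)} ∪ {truck_at(t1,portB)}
          = {pkg_at(p2,whs1), truck_at(t1,portB)}

== RESULT ==
["pkg_at(p2,whs1)", "truck_at(t1,portB)"]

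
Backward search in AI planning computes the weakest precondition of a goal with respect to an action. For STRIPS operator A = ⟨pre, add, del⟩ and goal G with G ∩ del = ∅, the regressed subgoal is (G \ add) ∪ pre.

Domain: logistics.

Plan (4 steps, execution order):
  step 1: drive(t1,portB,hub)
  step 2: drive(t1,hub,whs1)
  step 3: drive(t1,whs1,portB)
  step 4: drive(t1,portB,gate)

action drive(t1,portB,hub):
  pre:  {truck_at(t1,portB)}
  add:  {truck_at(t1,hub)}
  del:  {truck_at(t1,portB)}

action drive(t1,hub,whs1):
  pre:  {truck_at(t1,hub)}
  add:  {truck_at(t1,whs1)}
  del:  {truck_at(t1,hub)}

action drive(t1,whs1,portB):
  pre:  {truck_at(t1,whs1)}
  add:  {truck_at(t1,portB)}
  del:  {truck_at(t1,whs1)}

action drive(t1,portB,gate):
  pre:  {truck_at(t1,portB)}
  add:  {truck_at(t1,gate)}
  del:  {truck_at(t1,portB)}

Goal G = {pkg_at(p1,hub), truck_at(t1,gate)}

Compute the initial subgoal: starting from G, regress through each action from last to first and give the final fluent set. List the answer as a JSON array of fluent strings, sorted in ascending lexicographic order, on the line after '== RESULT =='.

Regress step by step:
  through step 4 (drive(t1,portB,gate)): drop {truck_at(t1,gate)}, keep {pkg_at(p1,hub)}, require {truck_at(t1,portB)}
    → {pkg_at(p1,hub), truck_at(t1,portB)}
  through step 3 (drive(t1,whs1,portB)): drop {truck_at(t1,portB)}, keep {pkg_at(p1,hub)}, require {truck_at(t1,whs1)}
    → {pkg_at(p1,hub), truck_at(t1,whs1)}
  through step 2 (drive(t1,hub,whs1)): drop {truck_at(t1,whs1)}, keep {pkg_at(p1,hub)}, require {truck_at(t1,hub)}
    → {pkg_at(p1,hub), truck_at(t1,hub)}
  through step 1 (drive(t1,portB,hub)): drop {truck_at(t1,hub)}, keep {pkg_at(p1,hub)}, require {truck_at(t1,portB)}
    → {pkg_at(p1,hub), truck_at(t1,portB)}

== RESULT ==
["pkg_at(p1,hub)", "truck_at(t1,portB)"]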